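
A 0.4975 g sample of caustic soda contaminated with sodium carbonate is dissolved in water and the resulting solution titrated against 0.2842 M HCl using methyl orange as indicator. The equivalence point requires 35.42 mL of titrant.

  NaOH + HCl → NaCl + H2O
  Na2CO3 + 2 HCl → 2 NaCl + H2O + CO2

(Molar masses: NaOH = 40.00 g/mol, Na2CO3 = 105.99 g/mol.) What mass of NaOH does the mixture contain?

n(HCl) = 0.03542 × 0.2842 = 0.01007 mol
Let x = n(NaOH), y = n(Na2CO3).
Titrant: 1x + 2y = 0.01007;  mass: 40.00x + 105.99y = 0.4975
Solving, x = 2.768 × 10^-3 mol, y = 3.649 × 10^-3 mol
mass of NaOH = 2.768 × 10^-3 × 40.00 = 0.1107 g

0.1107 g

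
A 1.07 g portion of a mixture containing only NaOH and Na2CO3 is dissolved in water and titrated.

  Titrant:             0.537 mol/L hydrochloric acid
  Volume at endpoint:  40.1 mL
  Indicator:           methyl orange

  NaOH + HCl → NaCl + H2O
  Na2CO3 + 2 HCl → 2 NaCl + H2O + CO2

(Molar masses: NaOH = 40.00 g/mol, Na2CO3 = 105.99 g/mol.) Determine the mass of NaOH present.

n(HCl) = 0.0401 × 0.537 = 0.0215 mol
Let x = n(NaOH), y = n(Na2CO3).
Titrant: 1x + 2y = 0.0215;  mass: 40.00x + 105.99y = 1.07
Solving, x = 5.48 × 10^-3 mol, y = 8.03 × 10^-3 mol
mass of NaOH = 5.48 × 10^-3 × 40.00 = 0.219 g

0.219 g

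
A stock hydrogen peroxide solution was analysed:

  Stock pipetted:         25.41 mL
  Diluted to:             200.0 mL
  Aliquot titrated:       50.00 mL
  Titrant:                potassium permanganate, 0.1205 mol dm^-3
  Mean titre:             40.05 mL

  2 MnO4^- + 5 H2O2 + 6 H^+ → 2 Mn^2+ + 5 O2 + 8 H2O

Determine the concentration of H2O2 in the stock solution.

n(KMnO4) = 0.04005 × 0.1205 = 4.826 × 10^-3 mol
From the 5:2 ratio, n(H2O2) in the aliquot = 5/2 × 4.826 × 10^-3 = 0.01207 mol
[H2O2]_dilute = 0.01207 / 0.05000 = 0.2413 mol/L
Dilution factor = 200.0 / 25.41 = 7.871
[H2O2]_stock = 0.2413 × 7.871 = 1.899 mol/L

1.899 mol/L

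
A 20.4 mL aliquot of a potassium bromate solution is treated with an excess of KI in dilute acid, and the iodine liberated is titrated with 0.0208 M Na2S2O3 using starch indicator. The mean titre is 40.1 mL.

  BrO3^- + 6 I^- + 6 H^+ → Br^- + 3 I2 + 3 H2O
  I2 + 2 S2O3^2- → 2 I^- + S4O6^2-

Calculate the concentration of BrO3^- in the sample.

n(S2O3^2-) = 0.0401 × 0.0208 = 8.34 × 10^-4 mol
n(I2) = n(S2O3^2-)/2 = 4.17 × 10^-4 mol
From the 1:3 ratio, n(BrO3^-) in the aliquot = 1/3 × 4.17 × 10^-4 = 1.39 × 10^-4 mol
[BrO3^-] = 1.39 × 10^-4 / 0.0204 = 0.00681 mol/L

0.00681 M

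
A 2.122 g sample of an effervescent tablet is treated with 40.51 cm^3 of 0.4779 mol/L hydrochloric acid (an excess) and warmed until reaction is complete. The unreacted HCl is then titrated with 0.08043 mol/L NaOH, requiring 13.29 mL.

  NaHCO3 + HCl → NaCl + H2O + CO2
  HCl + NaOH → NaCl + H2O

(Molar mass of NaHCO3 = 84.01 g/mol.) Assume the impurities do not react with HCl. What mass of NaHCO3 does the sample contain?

1.537 g

n(HCl) added = 0.04051 × 0.4779 = 0.01936 mol
n(NaOH) used in back-titration = 0.01329 × 0.08043 = 1.069 × 10^-3 mol
n(HCl) left over = 1.069 × 10^-3 mol (1:1 ratio)
n(HCl) consumed by analyte = 0.01936 − 1.069 × 10^-3 = 0.01829 mol
n(NaHCO3) = 0.01829 mol (1:1 ratio)
mass of NaHCO3 = 0.01829 × 84.01 = 1.537 g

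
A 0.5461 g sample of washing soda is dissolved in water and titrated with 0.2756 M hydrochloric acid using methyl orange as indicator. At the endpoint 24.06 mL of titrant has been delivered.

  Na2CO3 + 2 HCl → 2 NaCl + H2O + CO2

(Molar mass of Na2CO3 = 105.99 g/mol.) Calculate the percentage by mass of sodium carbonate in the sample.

n(HCl) = 0.02406 L × 0.2756 mol/L = 6.631 × 10^-3 mol
From the 1:2 ratio, n(Na2CO3) = 1/2 × 6.631 × 10^-3 = 3.315 × 10^-3 mol
mass of Na2CO3 = 3.315 × 10^-3 × 105.99 g/mol = 0.3514 g
% Na2CO3 = 0.3514 / 0.5461 × 100 = 64.35 %

64.35 %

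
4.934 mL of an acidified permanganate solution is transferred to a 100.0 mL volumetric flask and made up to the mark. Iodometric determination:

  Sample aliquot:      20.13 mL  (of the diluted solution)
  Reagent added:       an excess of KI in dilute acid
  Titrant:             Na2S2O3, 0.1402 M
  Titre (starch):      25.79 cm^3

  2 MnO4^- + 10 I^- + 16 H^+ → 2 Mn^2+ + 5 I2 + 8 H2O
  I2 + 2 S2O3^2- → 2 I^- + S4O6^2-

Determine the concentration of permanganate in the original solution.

0.7281 M

n(S2O3^2-) = 0.02579 × 0.1402 = 3.616 × 10^-3 mol
n(I2) = n(S2O3^2-)/2 = 1.808 × 10^-3 mol
From the 2:5 ratio, n(MnO4^-) in the aliquot = 2/5 × 1.808 × 10^-3 = 7.232 × 10^-4 mol
[MnO4^-]_dilute = 7.232 × 10^-4 / 0.02013 = 0.03592 mol/L
[MnO4^-]_original = 0.03592 × 100.0/4.934 = 0.7281 mol/L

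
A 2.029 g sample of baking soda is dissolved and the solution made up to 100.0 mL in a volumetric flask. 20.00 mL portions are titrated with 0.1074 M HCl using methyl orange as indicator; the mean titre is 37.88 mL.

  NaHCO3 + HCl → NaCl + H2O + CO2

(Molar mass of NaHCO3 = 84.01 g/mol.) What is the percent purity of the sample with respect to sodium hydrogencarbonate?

n(HCl) per titration = 0.03788 × 0.1074 = 4.068 × 10^-3 mol
n(NaHCO3) in each aliquot = 4.068 × 10^-3 mol (1:1 ratio)
n(NaHCO3) in the whole flask = 4.068 × 10^-3 × 100.0/20.00 = 0.02034 mol
mass of NaHCO3 = 0.02034 × 84.01 = 1.709 g
% NaHCO3 = 1.709 / 2.029 × 100 = 84.22 %

84.22 %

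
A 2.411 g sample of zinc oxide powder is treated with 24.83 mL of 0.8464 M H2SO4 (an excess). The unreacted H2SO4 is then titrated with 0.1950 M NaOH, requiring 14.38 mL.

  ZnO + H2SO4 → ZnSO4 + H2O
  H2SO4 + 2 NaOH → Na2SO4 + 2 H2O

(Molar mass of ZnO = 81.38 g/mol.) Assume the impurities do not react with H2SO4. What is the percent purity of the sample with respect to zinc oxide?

66.20 %

n(H2SO4) added = 0.02483 × 0.8464 = 0.02102 mol
n(NaOH) used in back-titration = 0.01438 × 0.1950 = 2.804 × 10^-3 mol
From the 1:2 ratio, n(H2SO4) left over = 1/2 × 2.804 × 10^-3 = 1.402 × 10^-3 mol
n(H2SO4) consumed by analyte = 0.02102 − 1.402 × 10^-3 = 0.01961 mol
n(ZnO) = 0.01961 mol (1:1 ratio)
mass of ZnO = 0.01961 × 81.38 = 1.596 g
% ZnO = 1.596 / 2.411 × 100 = 66.20 %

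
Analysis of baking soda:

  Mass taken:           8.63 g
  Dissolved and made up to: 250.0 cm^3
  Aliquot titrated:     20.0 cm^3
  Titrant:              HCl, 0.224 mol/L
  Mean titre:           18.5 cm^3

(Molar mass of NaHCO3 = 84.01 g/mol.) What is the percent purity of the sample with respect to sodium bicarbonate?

NaHCO3 + HCl → NaCl + H2O + CO2
n(HCl) per titration = 0.0185 × 0.224 = 4.14 × 10^-3 mol
n(NaHCO3) in each aliquot = 4.14 × 10^-3 mol (1:1 ratio)
n(NaHCO3) in the whole flask = 4.14 × 10^-3 × 250.0/20.0 = 0.0518 mol
mass of NaHCO3 = 0.0518 × 84.01 = 4.35 g
% NaHCO3 = 4.35 / 8.63 × 100 = 50.4 %

50.4 %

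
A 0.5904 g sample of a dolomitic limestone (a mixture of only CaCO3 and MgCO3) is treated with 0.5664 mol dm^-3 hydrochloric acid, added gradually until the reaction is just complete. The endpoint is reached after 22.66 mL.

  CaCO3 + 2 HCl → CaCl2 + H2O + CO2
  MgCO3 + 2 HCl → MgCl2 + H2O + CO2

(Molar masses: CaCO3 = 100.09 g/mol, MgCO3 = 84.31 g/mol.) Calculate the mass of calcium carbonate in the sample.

0.3131 g

n(HCl) = 0.02266 × 0.5664 = 0.01283 mol
Let x = n(CaCO3), y = n(MgCO3).
Titrant: 2x + 2y = 0.01283;  mass: 100.09x + 84.31y = 0.5904
Solving, x = 3.128 × 10^-3 mol, y = 3.290 × 10^-3 mol
mass of CaCO3 = 3.128 × 10^-3 × 100.09 = 0.3131 g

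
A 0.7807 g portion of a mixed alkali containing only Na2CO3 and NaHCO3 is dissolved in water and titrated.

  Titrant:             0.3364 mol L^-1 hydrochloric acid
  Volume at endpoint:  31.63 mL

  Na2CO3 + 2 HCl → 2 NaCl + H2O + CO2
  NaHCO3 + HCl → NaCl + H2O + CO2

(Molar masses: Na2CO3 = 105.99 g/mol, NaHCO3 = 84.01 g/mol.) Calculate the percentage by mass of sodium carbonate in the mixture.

n(HCl) = 0.03163 × 0.3364 = 0.01064 mol
Let x = n(Na2CO3), y = n(NaHCO3).
Titrant: 2x + 1y = 0.01064;  mass: 105.99x + 84.01y = 0.7807
Solving, x = 1.825 × 10^-3 mol, y = 6.991 × 10^-3 mol
mass of Na2CO3 = 1.825 × 10^-3 × 105.99 = 0.1934 g
% Na2CO3 = 0.1934 / 0.7807 × 100 = 24.77 %

24.77 %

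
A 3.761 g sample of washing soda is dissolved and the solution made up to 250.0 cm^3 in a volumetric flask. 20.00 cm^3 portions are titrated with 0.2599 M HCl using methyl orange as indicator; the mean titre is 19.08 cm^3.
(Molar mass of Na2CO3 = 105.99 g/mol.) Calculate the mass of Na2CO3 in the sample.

3.285 g

Na2CO3 + 2 HCl → 2 NaCl + H2O + CO2
n(HCl) per titration = 0.01908 × 0.2599 = 4.959 × 10^-3 mol
From the 1:2 ratio, n(Na2CO3) in each aliquot = 1/2 × 4.959 × 10^-3 = 2.479 × 10^-3 mol
n(Na2CO3) in the whole flask = 2.479 × 10^-3 × 250.0/20.00 = 0.03099 mol
mass of Na2CO3 = 0.03099 × 105.99 = 3.285 g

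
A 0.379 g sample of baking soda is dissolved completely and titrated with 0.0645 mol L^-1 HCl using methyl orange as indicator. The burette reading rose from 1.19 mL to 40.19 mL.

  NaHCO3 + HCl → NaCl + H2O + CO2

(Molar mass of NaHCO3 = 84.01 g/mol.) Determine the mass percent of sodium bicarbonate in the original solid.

55.8 %

n(HCl) = 0.0390 L × 0.0645 mol/L = 2.52 × 10^-3 mol
n(NaHCO3) = 2.52 × 10^-3 mol (1:1 ratio)
mass of NaHCO3 = 2.52 × 10^-3 × 84.01 g/mol = 0.211 g
% NaHCO3 = 0.211 / 0.379 × 100 = 55.8 %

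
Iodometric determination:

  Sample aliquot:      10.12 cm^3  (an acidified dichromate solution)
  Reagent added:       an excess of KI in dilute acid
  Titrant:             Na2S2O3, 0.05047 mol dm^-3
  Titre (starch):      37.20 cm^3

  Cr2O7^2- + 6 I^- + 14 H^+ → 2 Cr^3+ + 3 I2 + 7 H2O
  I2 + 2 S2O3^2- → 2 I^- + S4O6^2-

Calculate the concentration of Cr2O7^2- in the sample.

0.03092 mol/L

n(S2O3^2-) = 0.03720 × 0.05047 = 1.877 × 10^-3 mol
n(I2) = n(S2O3^2-)/2 = 9.387 × 10^-4 mol
From the 1:3 ratio, n(Cr2O7^2-) in the aliquot = 1/3 × 9.387 × 10^-4 = 3.129 × 10^-4 mol
[Cr2O7^2-] = 3.129 × 10^-4 / 0.01012 = 0.03092 mol/L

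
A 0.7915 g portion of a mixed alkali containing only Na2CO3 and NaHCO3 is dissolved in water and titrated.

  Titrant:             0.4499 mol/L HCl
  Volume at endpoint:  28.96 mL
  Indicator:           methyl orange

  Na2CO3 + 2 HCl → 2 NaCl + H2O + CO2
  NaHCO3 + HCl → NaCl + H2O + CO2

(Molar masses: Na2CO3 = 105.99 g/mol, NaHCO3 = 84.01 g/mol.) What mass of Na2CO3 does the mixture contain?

n(HCl) = 0.02896 × 0.4499 = 0.01303 mol
Let x = n(Na2CO3), y = n(NaHCO3).
Titrant: 2x + 1y = 0.01303;  mass: 105.99x + 84.01y = 0.7915
Solving, x = 4.886 × 10^-3 mol, y = 3.257 × 10^-3 mol
mass of Na2CO3 = 4.886 × 10^-3 × 105.99 = 0.5179 g

0.5179 g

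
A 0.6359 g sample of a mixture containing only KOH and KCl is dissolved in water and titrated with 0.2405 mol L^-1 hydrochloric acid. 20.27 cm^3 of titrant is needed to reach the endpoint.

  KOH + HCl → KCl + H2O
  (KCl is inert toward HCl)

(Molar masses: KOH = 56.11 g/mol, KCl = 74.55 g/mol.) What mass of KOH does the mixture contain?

n(HCl) = 0.02027 × 0.2405 = 4.875 × 10^-3 mol
Let x = n(KOH), y = n(KCl).
Titrant: 1x = 4.875 × 10^-3;  mass: 56.11x + 74.55y = 0.6359
Solving, x = 4.875 × 10^-3 mol, y = 4.861 × 10^-3 mol
mass of KOH = 4.875 × 10^-3 × 56.11 = 0.2735 g

0.2735 g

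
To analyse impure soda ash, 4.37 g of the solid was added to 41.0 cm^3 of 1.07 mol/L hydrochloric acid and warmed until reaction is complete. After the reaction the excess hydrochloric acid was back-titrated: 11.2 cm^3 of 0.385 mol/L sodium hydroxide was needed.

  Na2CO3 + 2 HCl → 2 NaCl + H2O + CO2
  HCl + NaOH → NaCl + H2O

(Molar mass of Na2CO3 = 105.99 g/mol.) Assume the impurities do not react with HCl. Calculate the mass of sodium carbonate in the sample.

2.10 g

n(HCl) added = 0.0410 × 1.07 = 0.0439 mol
n(NaOH) used in back-titration = 0.0112 × 0.385 = 4.31 × 10^-3 mol
n(HCl) left over = 4.31 × 10^-3 mol (1:1 ratio)
n(HCl) consumed by analyte = 0.0439 − 4.31 × 10^-3 = 0.0396 mol
From the 1:2 ratio, n(Na2CO3) = 1/2 × 0.0396 = 0.0198 mol
mass of Na2CO3 = 0.0198 × 105.99 = 2.10 g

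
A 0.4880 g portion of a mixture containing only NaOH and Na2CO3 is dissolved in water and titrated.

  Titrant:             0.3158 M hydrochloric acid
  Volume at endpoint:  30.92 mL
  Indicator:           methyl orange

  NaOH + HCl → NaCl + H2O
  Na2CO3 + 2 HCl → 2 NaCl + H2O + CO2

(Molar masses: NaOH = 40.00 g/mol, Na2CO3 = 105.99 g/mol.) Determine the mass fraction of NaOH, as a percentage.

n(HCl) = 0.03092 × 0.3158 = 9.765 × 10^-3 mol
Let x = n(NaOH), y = n(Na2CO3).
Titrant: 1x + 2y = 9.765 × 10^-3;  mass: 40.00x + 105.99y = 0.4880
Solving, x = 2.268 × 10^-3 mol, y = 3.748 × 10^-3 mol
mass of NaOH = 2.268 × 10^-3 × 40.00 = 0.09072 g
% NaOH = 0.09072 / 0.4880 × 100 = 18.59 %

18.59 %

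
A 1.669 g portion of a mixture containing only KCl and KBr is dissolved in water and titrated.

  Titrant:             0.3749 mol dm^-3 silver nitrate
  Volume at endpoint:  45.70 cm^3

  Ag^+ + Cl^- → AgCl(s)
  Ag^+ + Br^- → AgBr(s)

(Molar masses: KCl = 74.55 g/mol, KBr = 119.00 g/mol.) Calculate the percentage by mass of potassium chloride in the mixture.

37.16 %

n(AgNO3) = 0.04570 × 0.3749 = 0.01713 mol
Let x = n(KCl), y = n(KBr).
Titrant: 1x + 1y = 0.01713;  mass: 74.55x + 119.00y = 1.669
Solving, x = 8.320 × 10^-3 mol, y = 8.813 × 10^-3 mol
mass of KCl = 8.320 × 10^-3 × 74.55 = 0.6202 g
% KCl = 0.6202 / 1.669 × 100 = 37.16 %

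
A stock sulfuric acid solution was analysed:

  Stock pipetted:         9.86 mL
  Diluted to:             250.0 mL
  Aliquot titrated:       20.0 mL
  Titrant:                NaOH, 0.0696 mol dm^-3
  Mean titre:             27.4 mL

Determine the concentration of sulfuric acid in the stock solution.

1.21 mol/L

H2SO4 + 2 NaOH → Na2SO4 + 2 H2O
n(NaOH) = 0.0274 × 0.0696 = 1.91 × 10^-3 mol
From the 1:2 ratio, n(H2SO4) in the aliquot = 1/2 × 1.91 × 10^-3 = 9.54 × 10^-4 mol
[H2SO4]_dilute = 9.54 × 10^-4 / 0.0200 = 0.0477 mol/L
Dilution factor = 250.0 / 9.86 = 25.35
[H2SO4]_stock = 0.0477 × 25.35 = 1.21 mol/L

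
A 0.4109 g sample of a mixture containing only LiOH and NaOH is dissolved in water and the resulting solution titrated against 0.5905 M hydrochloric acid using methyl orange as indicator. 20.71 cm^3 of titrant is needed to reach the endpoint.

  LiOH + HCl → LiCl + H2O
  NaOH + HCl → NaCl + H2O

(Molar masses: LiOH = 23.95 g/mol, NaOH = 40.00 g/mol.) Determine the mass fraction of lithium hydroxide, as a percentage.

28.42 %

n(HCl) = 0.02071 × 0.5905 = 0.01223 mol
Let x = n(LiOH), y = n(NaOH).
Titrant: 1x + 1y = 0.01223;  mass: 23.95x + 40.00y = 0.4109
Solving, x = 4.877 × 10^-3 mol, y = 7.353 × 10^-3 mol
mass of LiOH = 4.877 × 10^-3 × 23.95 = 0.1168 g
% LiOH = 0.1168 / 0.4109 × 100 = 28.42 %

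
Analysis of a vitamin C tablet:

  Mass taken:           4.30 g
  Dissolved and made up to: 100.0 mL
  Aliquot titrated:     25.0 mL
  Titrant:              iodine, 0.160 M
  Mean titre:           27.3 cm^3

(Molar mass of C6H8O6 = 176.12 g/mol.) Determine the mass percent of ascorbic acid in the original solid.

C6H8O6 + I2 → C6H6O6 + 2 HI
n(I2) per titration = 0.0273 × 0.160 = 4.37 × 10^-3 mol
n(C6H8O6) in each aliquot = 4.37 × 10^-3 mol (1:1 ratio)
n(C6H8O6) in the whole flask = 4.37 × 10^-3 × 100.0/25.0 = 0.0175 mol
mass of C6H8O6 = 0.0175 × 176.12 = 3.08 g
% C6H8O6 = 3.08 / 4.30 × 100 = 71.6 %

71.6 %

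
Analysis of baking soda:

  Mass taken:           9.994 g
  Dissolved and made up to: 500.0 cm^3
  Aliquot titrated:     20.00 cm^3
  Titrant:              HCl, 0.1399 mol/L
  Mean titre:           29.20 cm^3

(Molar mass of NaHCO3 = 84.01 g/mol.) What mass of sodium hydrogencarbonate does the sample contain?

NaHCO3 + HCl → NaCl + H2O + CO2
n(HCl) per titration = 0.02920 × 0.1399 = 4.085 × 10^-3 mol
n(NaHCO3) in each aliquot = 4.085 × 10^-3 mol (1:1 ratio)
n(NaHCO3) in the whole flask = 4.085 × 10^-3 × 500.0/20.00 = 0.1021 mol
mass of NaHCO3 = 0.1021 × 84.01 = 8.580 g

8.580 g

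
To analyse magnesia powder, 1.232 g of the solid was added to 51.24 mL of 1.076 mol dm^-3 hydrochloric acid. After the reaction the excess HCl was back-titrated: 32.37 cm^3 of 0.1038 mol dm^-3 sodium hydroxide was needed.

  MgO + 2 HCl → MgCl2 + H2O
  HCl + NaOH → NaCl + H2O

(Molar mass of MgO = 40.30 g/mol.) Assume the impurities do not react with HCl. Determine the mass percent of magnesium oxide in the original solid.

84.68 %

n(HCl) added = 0.05124 × 1.076 = 0.05513 mol
n(NaOH) used in back-titration = 0.03237 × 0.1038 = 3.360 × 10^-3 mol
n(HCl) left over = 3.360 × 10^-3 mol (1:1 ratio)
n(HCl) consumed by analyte = 0.05513 − 3.360 × 10^-3 = 0.05177 mol
From the 1:2 ratio, n(MgO) = 1/2 × 0.05177 = 0.02589 mol
mass of MgO = 0.02589 × 40.30 = 1.043 g
% MgO = 1.043 / 1.232 × 100 = 84.68 %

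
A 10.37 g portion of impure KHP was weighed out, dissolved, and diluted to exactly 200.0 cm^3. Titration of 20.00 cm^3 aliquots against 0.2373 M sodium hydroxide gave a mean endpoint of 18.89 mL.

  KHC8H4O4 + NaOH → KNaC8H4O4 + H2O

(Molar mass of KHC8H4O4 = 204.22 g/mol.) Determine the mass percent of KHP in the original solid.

88.28 %

n(NaOH) per titration = 0.01889 × 0.2373 = 4.483 × 10^-3 mol
n(KHC8H4O4) in each aliquot = 4.483 × 10^-3 mol (1:1 ratio)
n(KHC8H4O4) in the whole flask = 4.483 × 10^-3 × 200.0/20.00 = 0.04483 mol
mass of KHC8H4O4 = 0.04483 × 204.22 = 9.154 g
% KHC8H4O4 = 9.154 / 10.37 × 100 = 88.28 %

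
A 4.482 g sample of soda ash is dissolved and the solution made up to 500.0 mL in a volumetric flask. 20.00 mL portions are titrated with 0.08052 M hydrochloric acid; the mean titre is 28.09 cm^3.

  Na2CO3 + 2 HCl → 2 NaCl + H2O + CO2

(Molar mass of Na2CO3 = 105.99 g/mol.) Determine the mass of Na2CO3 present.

2.997 g

n(HCl) per titration = 0.02809 × 0.08052 = 2.262 × 10^-3 mol
From the 1:2 ratio, n(Na2CO3) in each aliquot = 1/2 × 2.262 × 10^-3 = 1.131 × 10^-3 mol
n(Na2CO3) in the whole flask = 1.131 × 10^-3 × 500.0/20.00 = 0.02827 mol
mass of Na2CO3 = 0.02827 × 105.99 = 2.997 g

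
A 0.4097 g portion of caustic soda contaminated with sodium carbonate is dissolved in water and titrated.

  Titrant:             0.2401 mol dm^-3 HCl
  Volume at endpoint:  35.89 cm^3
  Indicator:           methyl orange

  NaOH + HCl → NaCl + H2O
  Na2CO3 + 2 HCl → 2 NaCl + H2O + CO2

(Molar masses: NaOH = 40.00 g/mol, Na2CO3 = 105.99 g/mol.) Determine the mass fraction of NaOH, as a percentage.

n(HCl) = 0.03589 × 0.2401 = 8.617 × 10^-3 mol
Let x = n(NaOH), y = n(Na2CO3).
Titrant: 1x + 2y = 8.617 × 10^-3;  mass: 40.00x + 105.99y = 0.4097
Solving, x = 3.614 × 10^-3 mol, y = 2.501 × 10^-3 mol
mass of NaOH = 3.614 × 10^-3 × 40.00 = 0.1446 g
% NaOH = 0.1446 / 0.4097 × 100 = 35.29 %

35.29 %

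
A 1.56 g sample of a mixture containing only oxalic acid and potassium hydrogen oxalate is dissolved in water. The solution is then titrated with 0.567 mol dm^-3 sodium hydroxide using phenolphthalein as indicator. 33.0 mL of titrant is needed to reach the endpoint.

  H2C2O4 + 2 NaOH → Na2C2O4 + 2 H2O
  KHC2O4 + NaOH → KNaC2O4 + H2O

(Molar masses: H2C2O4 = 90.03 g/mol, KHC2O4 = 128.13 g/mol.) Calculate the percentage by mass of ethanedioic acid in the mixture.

29.1 %

n(NaOH) = 0.0330 × 0.567 = 0.0187 mol
Let x = n(H2C2O4), y = n(KHC2O4).
Titrant: 2x + 1y = 0.0187;  mass: 90.03x + 128.13y = 1.56
Solving, x = 5.04 × 10^-3 mol, y = 8.64 × 10^-3 mol
mass of H2C2O4 = 5.04 × 10^-3 × 90.03 = 0.454 g
% H2C2O4 = 0.454 / 1.56 × 100 = 29.1 %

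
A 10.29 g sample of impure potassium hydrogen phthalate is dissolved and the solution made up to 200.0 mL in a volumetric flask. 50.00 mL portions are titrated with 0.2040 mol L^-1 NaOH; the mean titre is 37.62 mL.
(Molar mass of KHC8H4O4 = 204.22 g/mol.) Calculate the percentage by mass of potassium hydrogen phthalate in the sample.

KHC8H4O4 + NaOH → KNaC8H4O4 + H2O
n(NaOH) per titration = 0.03762 × 0.2040 = 7.674 × 10^-3 mol
n(KHC8H4O4) in each aliquot = 7.674 × 10^-3 mol (1:1 ratio)
n(KHC8H4O4) in the whole flask = 7.674 × 10^-3 × 200.0/50.00 = 0.03070 mol
mass of KHC8H4O4 = 0.03070 × 204.22 = 6.269 g
% KHC8H4O4 = 6.269 / 10.29 × 100 = 60.92 %

60.92 %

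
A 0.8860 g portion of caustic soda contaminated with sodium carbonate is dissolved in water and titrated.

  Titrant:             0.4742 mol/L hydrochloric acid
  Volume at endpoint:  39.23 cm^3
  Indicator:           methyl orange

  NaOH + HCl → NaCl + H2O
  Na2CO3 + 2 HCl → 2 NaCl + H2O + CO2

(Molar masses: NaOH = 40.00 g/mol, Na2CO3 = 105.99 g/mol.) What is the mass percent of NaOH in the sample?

34.69 %

n(HCl) = 0.03923 × 0.4742 = 0.01860 mol
Let x = n(NaOH), y = n(Na2CO3).
Titrant: 1x + 2y = 0.01860;  mass: 40.00x + 105.99y = 0.8860
Solving, x = 7.684 × 10^-3 mol, y = 5.459 × 10^-3 mol
mass of NaOH = 7.684 × 10^-3 × 40.00 = 0.3074 g
% NaOH = 0.3074 / 0.8860 × 100 = 34.69 %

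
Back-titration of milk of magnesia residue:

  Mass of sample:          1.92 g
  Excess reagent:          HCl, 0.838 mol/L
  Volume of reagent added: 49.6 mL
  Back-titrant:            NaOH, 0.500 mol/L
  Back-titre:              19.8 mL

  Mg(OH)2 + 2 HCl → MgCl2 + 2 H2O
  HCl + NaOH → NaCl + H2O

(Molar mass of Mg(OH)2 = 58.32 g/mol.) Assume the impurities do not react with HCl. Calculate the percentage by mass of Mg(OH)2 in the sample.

48.1 %

n(HCl) added = 0.0496 × 0.838 = 0.0416 mol
n(NaOH) used in back-titration = 0.0198 × 0.500 = 9.90 × 10^-3 mol
n(HCl) left over = 9.90 × 10^-3 mol (1:1 ratio)
n(HCl) consumed by analyte = 0.0416 − 9.90 × 10^-3 = 0.0317 mol
From the 1:2 ratio, n(Mg(OH)2) = 1/2 × 0.0317 = 0.0158 mol
mass of Mg(OH)2 = 0.0158 × 58.32 = 0.923 g
% Mg(OH)2 = 0.923 / 1.92 × 100 = 48.1 %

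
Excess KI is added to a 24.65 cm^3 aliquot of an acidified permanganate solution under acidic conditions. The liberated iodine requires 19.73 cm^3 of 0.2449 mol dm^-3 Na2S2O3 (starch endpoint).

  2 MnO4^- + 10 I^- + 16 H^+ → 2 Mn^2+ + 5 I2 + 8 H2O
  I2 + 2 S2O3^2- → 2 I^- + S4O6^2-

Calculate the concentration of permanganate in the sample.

0.03920 mol/L

n(S2O3^2-) = 0.01973 × 0.2449 = 4.832 × 10^-3 mol
n(I2) = n(S2O3^2-)/2 = 2.416 × 10^-3 mol
From the 2:5 ratio, n(MnO4^-) in the aliquot = 2/5 × 2.416 × 10^-3 = 9.664 × 10^-4 mol
[MnO4^-] = 9.664 × 10^-4 / 0.02465 = 0.03920 mol/L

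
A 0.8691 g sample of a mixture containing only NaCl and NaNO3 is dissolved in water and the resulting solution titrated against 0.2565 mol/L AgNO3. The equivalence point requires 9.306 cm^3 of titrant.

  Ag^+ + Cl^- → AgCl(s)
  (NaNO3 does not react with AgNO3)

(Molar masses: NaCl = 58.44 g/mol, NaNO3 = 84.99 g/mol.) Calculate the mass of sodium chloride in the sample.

n(AgNO3) = 0.009306 × 0.2565 = 2.387 × 10^-3 mol
Let x = n(NaCl), y = n(NaNO3).
Titrant: 1x = 2.387 × 10^-3;  mass: 58.44x + 84.99y = 0.8691
Solving, x = 2.387 × 10^-3 mol, y = 8.585 × 10^-3 mol
mass of NaCl = 2.387 × 10^-3 × 58.44 = 0.1395 g

0.1395 g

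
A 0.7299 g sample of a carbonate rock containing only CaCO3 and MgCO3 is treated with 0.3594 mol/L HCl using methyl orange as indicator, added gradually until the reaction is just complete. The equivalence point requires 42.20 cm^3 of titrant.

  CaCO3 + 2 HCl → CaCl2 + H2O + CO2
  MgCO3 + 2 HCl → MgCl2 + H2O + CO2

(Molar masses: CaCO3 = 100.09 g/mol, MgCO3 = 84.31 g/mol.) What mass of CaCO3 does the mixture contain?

0.5743 g

n(HCl) = 0.04220 × 0.3594 = 0.01517 mol
Let x = n(CaCO3), y = n(MgCO3).
Titrant: 2x + 2y = 0.01517;  mass: 100.09x + 84.31y = 0.7299
Solving, x = 5.738 × 10^-3 mol, y = 1.845 × 10^-3 mol
mass of CaCO3 = 5.738 × 10^-3 × 100.09 = 0.5743 g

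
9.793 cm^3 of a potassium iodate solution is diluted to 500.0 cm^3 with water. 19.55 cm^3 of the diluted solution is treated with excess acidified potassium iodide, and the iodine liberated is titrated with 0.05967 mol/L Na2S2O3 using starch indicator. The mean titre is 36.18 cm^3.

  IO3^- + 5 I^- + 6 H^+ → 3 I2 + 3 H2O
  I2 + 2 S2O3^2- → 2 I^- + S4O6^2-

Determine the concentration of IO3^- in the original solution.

0.9397 mol/L

n(S2O3^2-) = 0.03618 × 0.05967 = 2.159 × 10^-3 mol
n(I2) = n(S2O3^2-)/2 = 1.079 × 10^-3 mol
From the 1:3 ratio, n(IO3^-) in the aliquot = 1/3 × 1.079 × 10^-3 = 3.598 × 10^-4 mol
[IO3^-]_dilute = 3.598 × 10^-4 / 0.01955 = 0.01840 mol/L
[IO3^-]_original = 0.01840 × 500.0/9.793 = 0.9397 mol/L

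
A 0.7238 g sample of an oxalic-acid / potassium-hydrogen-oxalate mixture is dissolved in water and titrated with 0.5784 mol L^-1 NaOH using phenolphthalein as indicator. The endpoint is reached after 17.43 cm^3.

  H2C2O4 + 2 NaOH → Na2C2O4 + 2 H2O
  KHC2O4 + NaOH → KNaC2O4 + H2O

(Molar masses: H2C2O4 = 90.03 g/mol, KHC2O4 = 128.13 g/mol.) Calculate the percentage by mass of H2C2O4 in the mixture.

42.50 %

n(NaOH) = 0.01743 × 0.5784 = 0.01008 mol
Let x = n(H2C2O4), y = n(KHC2O4).
Titrant: 2x + 1y = 0.01008;  mass: 90.03x + 128.13y = 0.7238
Solving, x = 3.417 × 10^-3 mol, y = 3.248 × 10^-3 mol
mass of H2C2O4 = 3.417 × 10^-3 × 90.03 = 0.3076 g
% H2C2O4 = 0.3076 / 0.7238 × 100 = 42.50 %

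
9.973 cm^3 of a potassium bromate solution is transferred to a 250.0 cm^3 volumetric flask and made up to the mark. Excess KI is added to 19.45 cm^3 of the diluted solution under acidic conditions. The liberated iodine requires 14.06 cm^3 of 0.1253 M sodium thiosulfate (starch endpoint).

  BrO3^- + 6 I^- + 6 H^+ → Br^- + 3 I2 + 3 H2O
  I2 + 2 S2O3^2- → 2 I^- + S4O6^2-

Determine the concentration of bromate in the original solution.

0.3784 M

n(S2O3^2-) = 0.01406 × 0.1253 = 1.762 × 10^-3 mol
n(I2) = n(S2O3^2-)/2 = 8.809 × 10^-4 mol
From the 1:3 ratio, n(BrO3^-) in the aliquot = 1/3 × 8.809 × 10^-4 = 2.936 × 10^-4 mol
[BrO3^-]_dilute = 2.936 × 10^-4 / 0.01945 = 0.01510 mol/L
[BrO3^-]_original = 0.01510 × 250.0/9.973 = 0.3784 mol/L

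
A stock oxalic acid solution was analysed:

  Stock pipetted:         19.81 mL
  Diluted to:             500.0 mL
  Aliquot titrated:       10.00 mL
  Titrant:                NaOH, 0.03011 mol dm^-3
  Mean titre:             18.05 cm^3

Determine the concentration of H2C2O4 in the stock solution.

H2C2O4 + 2 NaOH → Na2C2O4 + 2 H2O
n(NaOH) = 0.01805 × 0.03011 = 5.435 × 10^-4 mol
From the 1:2 ratio, n(H2C2O4) in the aliquot = 1/2 × 5.435 × 10^-4 = 2.717 × 10^-4 mol
[H2C2O4]_dilute = 2.717 × 10^-4 / 0.01000 = 0.02717 mol/L
Dilution factor = 500.0 / 19.81 = 25.24
[H2C2O4]_stock = 0.02717 × 25.24 = 0.6859 mol/L

0.6859 mol/L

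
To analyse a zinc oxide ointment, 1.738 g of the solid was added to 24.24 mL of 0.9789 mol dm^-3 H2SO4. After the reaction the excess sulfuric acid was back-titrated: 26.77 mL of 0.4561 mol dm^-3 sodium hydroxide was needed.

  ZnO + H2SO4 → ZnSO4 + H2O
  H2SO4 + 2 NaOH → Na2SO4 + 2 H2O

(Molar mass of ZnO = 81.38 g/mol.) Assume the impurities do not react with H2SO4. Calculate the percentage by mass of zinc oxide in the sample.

n(H2SO4) added = 0.02424 × 0.9789 = 0.02373 mol
n(NaOH) used in back-titration = 0.02677 × 0.4561 = 0.01221 mol
From the 1:2 ratio, n(H2SO4) left over = 1/2 × 0.01221 = 6.105 × 10^-3 mol
n(H2SO4) consumed by analyte = 0.02373 − 6.105 × 10^-3 = 0.01762 mol
n(ZnO) = 0.01762 mol (1:1 ratio)
mass of ZnO = 0.01762 × 81.38 = 1.434 g
% ZnO = 1.434 / 1.738 × 100 = 82.52 %

82.52 %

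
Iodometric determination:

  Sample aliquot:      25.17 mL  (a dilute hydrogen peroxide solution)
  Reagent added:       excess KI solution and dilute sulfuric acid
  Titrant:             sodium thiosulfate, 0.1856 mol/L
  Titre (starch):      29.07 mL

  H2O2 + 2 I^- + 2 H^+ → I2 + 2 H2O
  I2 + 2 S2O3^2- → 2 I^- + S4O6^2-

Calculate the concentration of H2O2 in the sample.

0.1072 mol/L

n(S2O3^2-) = 0.02907 × 0.1856 = 5.395 × 10^-3 mol
n(I2) = n(S2O3^2-)/2 = 2.698 × 10^-3 mol
n(H2O2) in the aliquot = 2.698 × 10^-3 mol (1:1 ratio)
[H2O2] = 2.698 × 10^-3 / 0.02517 = 0.1072 mol/L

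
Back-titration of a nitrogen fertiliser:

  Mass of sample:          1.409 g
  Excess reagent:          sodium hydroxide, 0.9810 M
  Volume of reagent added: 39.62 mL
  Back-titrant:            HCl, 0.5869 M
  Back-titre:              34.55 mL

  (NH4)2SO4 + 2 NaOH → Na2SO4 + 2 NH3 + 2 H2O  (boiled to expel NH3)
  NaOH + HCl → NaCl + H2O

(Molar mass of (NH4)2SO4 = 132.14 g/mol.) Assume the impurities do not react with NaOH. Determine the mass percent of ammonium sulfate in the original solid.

n(NaOH) added = 0.03962 × 0.9810 = 0.03887 mol
n(HCl) used in back-titration = 0.03455 × 0.5869 = 0.02028 mol
n(NaOH) left over = 0.02028 mol (1:1 ratio)
n(NaOH) consumed by analyte = 0.03887 − 0.02028 = 0.01859 mol
From the 1:2 ratio, n((NH4)2SO4) = 1/2 × 0.01859 = 9.295 × 10^-3 mol
mass of (NH4)2SO4 = 9.295 × 10^-3 × 132.14 = 1.228 g
% (NH4)2SO4 = 1.228 / 1.409 × 100 = 87.17 %

87.17 %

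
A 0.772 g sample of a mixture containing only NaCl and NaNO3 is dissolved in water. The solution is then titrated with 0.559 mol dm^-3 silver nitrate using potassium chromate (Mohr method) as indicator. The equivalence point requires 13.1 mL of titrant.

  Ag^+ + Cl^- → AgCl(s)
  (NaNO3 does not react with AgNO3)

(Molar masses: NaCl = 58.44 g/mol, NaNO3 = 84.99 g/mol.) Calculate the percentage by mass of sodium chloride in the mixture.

55.4 %

n(AgNO3) = 0.0131 × 0.559 = 7.32 × 10^-3 mol
Let x = n(NaCl), y = n(NaNO3).
Titrant: 1x = 7.32 × 10^-3;  mass: 58.44x + 84.99y = 0.772
Solving, x = 7.32 × 10^-3 mol, y = 4.05 × 10^-3 mol
mass of NaCl = 7.32 × 10^-3 × 58.44 = 0.428 g
% NaCl = 0.428 / 0.772 × 100 = 55.4 %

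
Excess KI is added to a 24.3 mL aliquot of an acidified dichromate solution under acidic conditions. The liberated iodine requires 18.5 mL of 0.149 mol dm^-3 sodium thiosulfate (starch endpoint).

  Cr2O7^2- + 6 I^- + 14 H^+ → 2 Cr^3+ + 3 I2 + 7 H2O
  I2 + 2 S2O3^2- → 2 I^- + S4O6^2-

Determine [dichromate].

0.0189 mol/L

n(S2O3^2-) = 0.0185 × 0.149 = 2.76 × 10^-3 mol
n(I2) = n(S2O3^2-)/2 = 1.38 × 10^-3 mol
From the 1:3 ratio, n(Cr2O7^2-) in the aliquot = 1/3 × 1.38 × 10^-3 = 4.59 × 10^-4 mol
[Cr2O7^2-] = 4.59 × 10^-4 / 0.0243 = 0.0189 mol/L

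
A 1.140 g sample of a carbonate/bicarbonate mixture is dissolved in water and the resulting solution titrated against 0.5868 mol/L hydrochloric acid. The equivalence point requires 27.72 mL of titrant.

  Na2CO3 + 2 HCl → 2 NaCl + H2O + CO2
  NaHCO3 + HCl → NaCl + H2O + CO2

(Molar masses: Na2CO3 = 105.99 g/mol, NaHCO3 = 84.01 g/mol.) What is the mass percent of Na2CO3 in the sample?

33.95 %

n(HCl) = 0.02772 × 0.5868 = 0.01627 mol
Let x = n(Na2CO3), y = n(NaHCO3).
Titrant: 2x + 1y = 0.01627;  mass: 105.99x + 84.01y = 1.140
Solving, x = 3.652 × 10^-3 mol, y = 8.963 × 10^-3 mol
mass of Na2CO3 = 3.652 × 10^-3 × 105.99 = 0.3870 g
% Na2CO3 = 0.3870 / 1.140 × 100 = 33.95 %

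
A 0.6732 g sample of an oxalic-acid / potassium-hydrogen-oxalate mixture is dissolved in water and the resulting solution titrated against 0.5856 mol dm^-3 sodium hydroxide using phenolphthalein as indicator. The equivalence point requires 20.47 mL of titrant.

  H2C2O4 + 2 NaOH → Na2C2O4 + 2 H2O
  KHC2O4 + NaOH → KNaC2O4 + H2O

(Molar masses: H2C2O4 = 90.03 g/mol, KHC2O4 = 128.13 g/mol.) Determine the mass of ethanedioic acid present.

0.4673 g

n(NaOH) = 0.02047 × 0.5856 = 0.01199 mol
Let x = n(H2C2O4), y = n(KHC2O4).
Titrant: 2x + 1y = 0.01199;  mass: 90.03x + 128.13y = 0.6732
Solving, x = 5.190 × 10^-3 mol, y = 1.607 × 10^-3 mol
mass of H2C2O4 = 5.190 × 10^-3 × 90.03 = 0.4673 g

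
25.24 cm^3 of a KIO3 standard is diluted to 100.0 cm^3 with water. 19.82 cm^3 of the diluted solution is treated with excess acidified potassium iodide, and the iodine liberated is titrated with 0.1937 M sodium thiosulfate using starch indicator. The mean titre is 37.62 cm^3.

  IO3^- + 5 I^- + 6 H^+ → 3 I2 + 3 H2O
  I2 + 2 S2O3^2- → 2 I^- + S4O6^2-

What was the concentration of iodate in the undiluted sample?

n(S2O3^2-) = 0.03762 × 0.1937 = 7.287 × 10^-3 mol
n(I2) = n(S2O3^2-)/2 = 3.643 × 10^-3 mol
From the 1:3 ratio, n(IO3^-) in the aliquot = 1/3 × 3.643 × 10^-3 = 1.214 × 10^-3 mol
[IO3^-]_dilute = 1.214 × 10^-3 / 0.01982 = 0.06128 mol/L
[IO3^-]_original = 0.06128 × 100.0/25.24 = 0.2428 mol/L

0.2428 M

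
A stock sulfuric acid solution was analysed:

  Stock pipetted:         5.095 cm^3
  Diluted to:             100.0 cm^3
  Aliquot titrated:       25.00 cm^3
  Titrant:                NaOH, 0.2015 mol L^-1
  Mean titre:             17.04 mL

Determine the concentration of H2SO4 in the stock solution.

H2SO4 + 2 NaOH → Na2SO4 + 2 H2O
n(NaOH) = 0.01704 × 0.2015 = 3.434 × 10^-3 mol
From the 1:2 ratio, n(H2SO4) in the aliquot = 1/2 × 3.434 × 10^-3 = 1.717 × 10^-3 mol
[H2SO4]_dilute = 1.717 × 10^-3 / 0.02500 = 0.06867 mol/L
Dilution factor = 100.0 / 5.095 = 19.63
[H2SO4]_stock = 0.06867 × 19.63 = 1.348 mol/L

1.348 mol/L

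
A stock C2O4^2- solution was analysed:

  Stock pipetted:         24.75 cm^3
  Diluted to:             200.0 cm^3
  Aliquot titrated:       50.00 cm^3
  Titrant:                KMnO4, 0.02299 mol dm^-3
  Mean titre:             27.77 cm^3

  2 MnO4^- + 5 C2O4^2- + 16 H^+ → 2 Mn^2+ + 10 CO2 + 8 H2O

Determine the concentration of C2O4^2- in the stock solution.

n(KMnO4) = 0.02777 × 0.02299 = 6.384 × 10^-4 mol
From the 5:2 ratio, n(C2O4^2-) in the aliquot = 5/2 × 6.384 × 10^-4 = 1.596 × 10^-3 mol
[C2O4^2-]_dilute = 1.596 × 10^-3 / 0.05000 = 0.03192 mol/L
Dilution factor = 200.0 / 24.75 = 8.081
[C2O4^2-]_stock = 0.03192 × 8.081 = 0.2580 mol/L

0.2580 mol/L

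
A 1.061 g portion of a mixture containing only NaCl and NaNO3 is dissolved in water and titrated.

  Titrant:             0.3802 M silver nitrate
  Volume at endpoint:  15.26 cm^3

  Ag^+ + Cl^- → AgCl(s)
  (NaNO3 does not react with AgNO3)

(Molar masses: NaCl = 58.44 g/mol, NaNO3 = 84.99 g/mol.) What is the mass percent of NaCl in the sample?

n(AgNO3) = 0.01526 × 0.3802 = 5.802 × 10^-3 mol
Let x = n(NaCl), y = n(NaNO3).
Titrant: 1x = 5.802 × 10^-3;  mass: 58.44x + 84.99y = 1.061
Solving, x = 5.802 × 10^-3 mol, y = 8.494 × 10^-3 mol
mass of NaCl = 5.802 × 10^-3 × 58.44 = 0.3391 g
% NaCl = 0.3391 / 1.061 × 100 = 31.96 %

31.96 %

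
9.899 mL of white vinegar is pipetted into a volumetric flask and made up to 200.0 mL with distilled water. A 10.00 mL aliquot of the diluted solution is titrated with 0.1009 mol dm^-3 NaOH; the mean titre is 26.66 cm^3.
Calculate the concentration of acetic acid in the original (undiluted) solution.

CH3COOH + NaOH → CH3COONa + H2O
n(NaOH) = 0.02666 × 0.1009 = 2.690 × 10^-3 mol
n(CH3COOH) in the aliquot = 2.690 × 10^-3 mol (1:1 ratio)
[CH3COOH]_dilute = 2.690 × 10^-3 / 0.01000 = 0.2690 mol/L
Dilution factor = 200.0 / 9.899 = 20.20
[CH3COOH]_stock = 0.2690 × 20.20 = 5.435 mol/L

5.435 mol/L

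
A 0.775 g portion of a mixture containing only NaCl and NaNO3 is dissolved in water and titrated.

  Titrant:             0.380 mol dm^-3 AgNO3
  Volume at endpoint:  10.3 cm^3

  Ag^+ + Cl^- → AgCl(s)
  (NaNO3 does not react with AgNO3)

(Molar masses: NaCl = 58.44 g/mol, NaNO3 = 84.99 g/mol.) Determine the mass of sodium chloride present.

0.229 g

n(AgNO3) = 0.0103 × 0.380 = 3.91 × 10^-3 mol
Let x = n(NaCl), y = n(NaNO3).
Titrant: 1x = 3.91 × 10^-3;  mass: 58.44x + 84.99y = 0.775
Solving, x = 3.91 × 10^-3 mol, y = 6.43 × 10^-3 mol
mass of NaCl = 3.91 × 10^-3 × 58.44 = 0.229 g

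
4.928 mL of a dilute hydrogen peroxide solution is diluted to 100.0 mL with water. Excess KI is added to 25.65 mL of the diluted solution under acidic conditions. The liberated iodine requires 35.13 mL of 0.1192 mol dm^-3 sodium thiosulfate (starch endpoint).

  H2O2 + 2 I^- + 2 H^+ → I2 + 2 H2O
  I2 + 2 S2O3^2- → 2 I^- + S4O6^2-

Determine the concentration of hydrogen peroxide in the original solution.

1.656 mol/L

n(S2O3^2-) = 0.03513 × 0.1192 = 4.187 × 10^-3 mol
n(I2) = n(S2O3^2-)/2 = 2.094 × 10^-3 mol
n(H2O2) in the aliquot = 2.094 × 10^-3 mol (1:1 ratio)
[H2O2]_dilute = 2.094 × 10^-3 / 0.02565 = 0.08163 mol/L
[H2O2]_original = 0.08163 × 100.0/4.928 = 1.656 mol/L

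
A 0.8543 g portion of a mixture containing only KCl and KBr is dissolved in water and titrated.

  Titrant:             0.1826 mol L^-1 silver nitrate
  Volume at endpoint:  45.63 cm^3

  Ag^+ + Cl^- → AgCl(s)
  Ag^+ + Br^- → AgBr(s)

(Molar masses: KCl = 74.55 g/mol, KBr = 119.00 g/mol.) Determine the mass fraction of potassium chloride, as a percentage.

n(AgNO3) = 0.04563 × 0.1826 = 8.332 × 10^-3 mol
Let x = n(KCl), y = n(KBr).
Titrant: 1x + 1y = 8.332 × 10^-3;  mass: 74.55x + 119.00y = 0.8543
Solving, x = 3.087 × 10^-3 mol, y = 5.245 × 10^-3 mol
mass of KCl = 3.087 × 10^-3 × 74.55 = 0.2301 g
% KCl = 0.2301 / 0.8543 × 100 = 26.94 %

26.94 %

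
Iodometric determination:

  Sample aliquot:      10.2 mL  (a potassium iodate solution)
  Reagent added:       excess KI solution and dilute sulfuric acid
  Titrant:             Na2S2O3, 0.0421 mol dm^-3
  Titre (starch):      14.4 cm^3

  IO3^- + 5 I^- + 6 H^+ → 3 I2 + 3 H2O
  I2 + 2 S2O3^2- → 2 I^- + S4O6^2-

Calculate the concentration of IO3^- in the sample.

0.00991 mol/L

n(S2O3^2-) = 0.0144 × 0.0421 = 6.06 × 10^-4 mol
n(I2) = n(S2O3^2-)/2 = 3.03 × 10^-4 mol
From the 1:3 ratio, n(IO3^-) in the aliquot = 1/3 × 3.03 × 10^-4 = 1.01 × 10^-4 mol
[IO3^-] = 1.01 × 10^-4 / 0.0102 = 0.00991 mol/L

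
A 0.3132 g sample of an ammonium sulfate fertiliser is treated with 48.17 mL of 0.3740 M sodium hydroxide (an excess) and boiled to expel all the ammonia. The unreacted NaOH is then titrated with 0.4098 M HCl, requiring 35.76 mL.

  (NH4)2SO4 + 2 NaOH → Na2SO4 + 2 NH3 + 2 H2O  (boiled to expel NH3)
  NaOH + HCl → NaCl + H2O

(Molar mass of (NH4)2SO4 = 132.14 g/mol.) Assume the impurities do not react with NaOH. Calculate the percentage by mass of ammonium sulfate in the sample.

n(NaOH) added = 0.04817 × 0.3740 = 0.01802 mol
n(HCl) used in back-titration = 0.03576 × 0.4098 = 0.01465 mol
n(NaOH) left over = 0.01465 mol (1:1 ratio)
n(NaOH) consumed by analyte = 0.01802 − 0.01465 = 3.361 × 10^-3 mol
From the 1:2 ratio, n((NH4)2SO4) = 1/2 × 3.361 × 10^-3 = 1.681 × 10^-3 mol
mass of (NH4)2SO4 = 1.681 × 10^-3 × 132.14 = 0.2221 g
% (NH4)2SO4 = 0.2221 / 0.3132 × 100 = 70.90 %

70.90 %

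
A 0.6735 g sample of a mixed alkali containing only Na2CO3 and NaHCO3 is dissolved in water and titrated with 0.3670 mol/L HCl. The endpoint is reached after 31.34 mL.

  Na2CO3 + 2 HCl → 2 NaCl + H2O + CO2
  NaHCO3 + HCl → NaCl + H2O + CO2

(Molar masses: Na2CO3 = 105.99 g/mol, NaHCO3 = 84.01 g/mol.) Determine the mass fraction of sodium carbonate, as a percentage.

n(HCl) = 0.03134 × 0.3670 = 0.01150 mol
Let x = n(Na2CO3), y = n(NaHCO3).
Titrant: 2x + 1y = 0.01150;  mass: 105.99x + 84.01y = 0.6735
Solving, x = 4.720 × 10^-3 mol, y = 2.062 × 10^-3 mol
mass of Na2CO3 = 4.720 × 10^-3 × 105.99 = 0.5002 g
% Na2CO3 = 0.5002 / 0.6735 × 100 = 74.28 %

74.28 %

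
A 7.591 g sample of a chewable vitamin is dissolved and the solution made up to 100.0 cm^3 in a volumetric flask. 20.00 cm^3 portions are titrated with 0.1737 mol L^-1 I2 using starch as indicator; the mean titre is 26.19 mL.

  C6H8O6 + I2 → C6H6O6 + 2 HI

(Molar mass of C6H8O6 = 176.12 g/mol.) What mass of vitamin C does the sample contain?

4.006 g

n(I2) per titration = 0.02619 × 0.1737 = 4.549 × 10^-3 mol
n(C6H8O6) in each aliquot = 4.549 × 10^-3 mol (1:1 ratio)
n(C6H8O6) in the whole flask = 4.549 × 10^-3 × 100.0/20.00 = 0.02275 mol
mass of C6H8O6 = 0.02275 × 176.12 = 4.006 g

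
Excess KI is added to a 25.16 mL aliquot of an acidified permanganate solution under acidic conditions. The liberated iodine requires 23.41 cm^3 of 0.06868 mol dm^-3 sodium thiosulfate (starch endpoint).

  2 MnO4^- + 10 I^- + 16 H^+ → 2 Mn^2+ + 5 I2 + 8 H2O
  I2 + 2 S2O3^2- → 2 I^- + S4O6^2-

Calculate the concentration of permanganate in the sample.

0.01278 mol/L

n(S2O3^2-) = 0.02341 × 0.06868 = 1.608 × 10^-3 mol
n(I2) = n(S2O3^2-)/2 = 8.039 × 10^-4 mol
From the 2:5 ratio, n(MnO4^-) in the aliquot = 2/5 × 8.039 × 10^-4 = 3.216 × 10^-4 mol
[MnO4^-] = 3.216 × 10^-4 / 0.02516 = 0.01278 mol/L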